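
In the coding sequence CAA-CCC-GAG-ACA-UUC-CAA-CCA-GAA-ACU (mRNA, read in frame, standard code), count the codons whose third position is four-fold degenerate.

4

Codon 1 CAA (Gln): third position 2-fold.
Codon 2 CCC (Pro): third position 4-fold.
Codon 3 GAG (Glu): third position 2-fold.
Codon 4 ACA (Thr): third position 4-fold.
Codon 5 UUC (Phe): third position 2-fold.
Codon 6 CAA (Gln): third position 2-fold.
Codon 7 CCA (Pro): third position 4-fold.
Codon 8 GAA (Glu): third position 2-fold.
Codon 9 ACU (Thr): third position 4-fold.
Four-fold degenerate third positions: 4.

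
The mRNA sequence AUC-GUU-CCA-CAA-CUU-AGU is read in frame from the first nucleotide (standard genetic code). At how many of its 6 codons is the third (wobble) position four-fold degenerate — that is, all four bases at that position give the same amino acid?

Codon 1 AUC (Ile): third position 3-fold.
Codon 2 GUU (Val): third position 4-fold.
Codon 3 CCA (Pro): third position 4-fold.
Codon 4 CAA (Gln): third position 2-fold.
Codon 5 CUU (Leu): third position 4-fold.
Codon 6 AGU (Ser): third position 2-fold.
Four-fold degenerate third positions: 3.

3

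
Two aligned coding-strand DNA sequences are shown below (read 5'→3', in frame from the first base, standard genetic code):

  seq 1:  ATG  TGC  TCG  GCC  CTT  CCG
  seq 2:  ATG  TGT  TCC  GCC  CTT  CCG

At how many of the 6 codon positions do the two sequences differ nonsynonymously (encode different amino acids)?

0

Codon 1: ATG Met / ATG Met — identical.
Codon 2: TGC Cys / TGT Cys — synonymous.
Codon 3: TCG Ser / TCC Ser — synonymous.
Codon 4: GCC Ala / GCC Ala — identical.
Codon 5: CTT Leu / CTT Leu — identical.
Codon 6: CCG Pro / CCG Pro — identical.
Nonsynonymous differences: 0.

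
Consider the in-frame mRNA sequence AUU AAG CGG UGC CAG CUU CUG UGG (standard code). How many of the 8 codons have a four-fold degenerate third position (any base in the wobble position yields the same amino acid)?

Codon 1 AUU (Ile): third position 3-fold.
Codon 2 AAG (Lys): third position 2-fold.
Codon 3 CGG (Arg): third position 4-fold.
Codon 4 UGC (Cys): third position 2-fold.
Codon 5 CAG (Gln): third position 2-fold.
Codon 6 CUU (Leu): third position 4-fold.
Codon 7 CUG (Leu): third position 4-fold.
Codon 8 UGG (Trp): third position 1-fold.
Four-fold degenerate third positions: 3.

3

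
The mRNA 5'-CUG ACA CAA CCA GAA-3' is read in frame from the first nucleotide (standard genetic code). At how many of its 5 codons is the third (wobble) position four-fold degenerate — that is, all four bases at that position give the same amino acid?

Codon 1 CUG (Leu): third position 4-fold.
Codon 2 ACA (Thr): third position 4-fold.
Codon 3 CAA (Gln): third position 2-fold.
Codon 4 CCA (Pro): third position 4-fold.
Codon 5 GAA (Glu): third position 2-fold.
Four-fold degenerate third positions: 3.

3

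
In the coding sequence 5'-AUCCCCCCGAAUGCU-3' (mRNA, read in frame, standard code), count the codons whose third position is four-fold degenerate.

Codon 1 AUC (Ile): third position 3-fold.
Codon 2 CCC (Pro): third position 4-fold.
Codon 3 CCG (Pro): third position 4-fold.
Codon 4 AAU (Asn): third position 2-fold.
Codon 5 GCU (Ala): third position 4-fold.
Four-fold degenerate third positions: 3.

3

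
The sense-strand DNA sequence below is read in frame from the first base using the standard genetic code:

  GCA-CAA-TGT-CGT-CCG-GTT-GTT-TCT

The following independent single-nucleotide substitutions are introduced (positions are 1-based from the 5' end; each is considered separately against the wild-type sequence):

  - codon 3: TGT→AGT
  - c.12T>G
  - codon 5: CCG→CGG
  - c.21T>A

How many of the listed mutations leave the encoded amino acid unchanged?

2

Codon 3: TGT (Cys) → AGT (Ser) — missense.
Codon 4: CGT (Arg) → CGG (Arg) — synonymous.
Codon 5: CCG (Pro) → CGG (Arg) — missense.
Codon 7: GTT (Val) → GTA (Val) — synonymous.
Synonymous: 2 of 4.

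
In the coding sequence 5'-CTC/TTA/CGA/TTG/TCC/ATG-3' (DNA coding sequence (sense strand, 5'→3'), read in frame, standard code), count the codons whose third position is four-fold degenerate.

Codon 1 CTC (Leu): third position 4-fold.
Codon 2 TTA (Leu): third position 2-fold.
Codon 3 CGA (Arg): third position 4-fold.
Codon 4 TTG (Leu): third position 2-fold.
Codon 5 TCC (Ser): third position 4-fold.
Codon 6 ATG (Met): third position 1-fold.
Four-fold degenerate third positions: 3.

3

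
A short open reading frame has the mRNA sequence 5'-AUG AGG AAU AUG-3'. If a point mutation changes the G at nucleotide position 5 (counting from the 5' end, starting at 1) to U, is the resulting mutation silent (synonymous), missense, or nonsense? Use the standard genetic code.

missense

Position 5 falls in codon 2: AGG → Arg.
After the substitution the codon is AUG → Met.
Arg ≠ Met, so this is a missense mutation.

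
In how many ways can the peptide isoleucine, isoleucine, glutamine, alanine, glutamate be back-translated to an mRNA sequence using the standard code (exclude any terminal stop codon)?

144

Ile: 3 codons.
Ile: 3 codons.
Gln: 2 codons.
Ala: 4 codons.
Glu: 2 codons.
3 × 3 × 2 × 4 × 2 = 144.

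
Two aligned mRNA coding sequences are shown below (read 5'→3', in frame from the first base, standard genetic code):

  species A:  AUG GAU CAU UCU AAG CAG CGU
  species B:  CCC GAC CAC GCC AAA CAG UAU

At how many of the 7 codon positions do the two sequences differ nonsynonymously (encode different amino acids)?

3

Codon 1: AUG Met / CCC Pro — nonsynonymous.
Codon 2: GAU Asp / GAC Asp — synonymous.
Codon 3: CAU His / CAC His — synonymous.
Codon 4: UCU Ser / GCC Ala — nonsynonymous.
Codon 5: AAG Lys / AAA Lys — synonymous.
Codon 6: CAG Gln / CAG Gln — identical.
Codon 7: CGU Arg / UAU Tyr — nonsynonymous.
Nonsynonymous differences: 3.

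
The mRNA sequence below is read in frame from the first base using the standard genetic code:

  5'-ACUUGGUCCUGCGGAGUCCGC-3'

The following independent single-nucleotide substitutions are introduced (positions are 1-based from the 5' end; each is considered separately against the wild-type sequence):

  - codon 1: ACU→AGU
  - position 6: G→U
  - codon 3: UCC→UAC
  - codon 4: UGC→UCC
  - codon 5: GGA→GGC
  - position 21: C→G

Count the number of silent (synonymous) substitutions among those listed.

Codon 1: ACU (Thr) → AGU (Ser) — missense.
Codon 2: UGG (Trp) → UGU (Cys) — missense.
Codon 3: UCC (Ser) → UAC (Tyr) — missense.
Codon 4: UGC (Cys) → UCC (Ser) — missense.
Codon 5: GGA (Gly) → GGC (Gly) — synonymous.
Codon 7: CGC (Arg) → CGG (Arg) — synonymous.
Synonymous: 2 of 6.

2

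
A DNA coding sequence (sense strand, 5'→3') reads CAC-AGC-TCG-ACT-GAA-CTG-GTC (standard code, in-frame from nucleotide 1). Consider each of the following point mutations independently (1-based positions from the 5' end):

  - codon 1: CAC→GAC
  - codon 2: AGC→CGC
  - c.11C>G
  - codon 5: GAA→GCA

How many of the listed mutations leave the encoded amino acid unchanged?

0

Codon 1: CAC (His) → GAC (Asp) — missense.
Codon 2: AGC (Ser) → CGC (Arg) — missense.
Codon 4: ACT (Thr) → AGT (Ser) — missense.
Codon 5: GAA (Glu) → GCA (Ala) — missense.
Synonymous: 0 of 4.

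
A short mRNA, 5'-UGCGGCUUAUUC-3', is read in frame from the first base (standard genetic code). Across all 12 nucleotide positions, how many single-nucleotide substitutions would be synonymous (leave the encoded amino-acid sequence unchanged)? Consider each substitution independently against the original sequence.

Codon 1 (UGC, Cys): 1 synonymous substitution.
Codon 2 (GGC, Gly): 3 synonymous substitutions.
Codon 3 (UUA, Leu): 2 synonymous substitutions.
Codon 4 (UUC, Phe): 1 synonymous substitution.
Total: 1 + 3 + 2 + 1 = 7.

7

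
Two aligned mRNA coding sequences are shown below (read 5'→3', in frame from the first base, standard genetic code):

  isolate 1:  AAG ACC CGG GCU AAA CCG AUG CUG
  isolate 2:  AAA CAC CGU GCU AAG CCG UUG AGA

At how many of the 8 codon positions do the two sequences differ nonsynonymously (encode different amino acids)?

Codon 1: AAG Lys / AAA Lys — synonymous.
Codon 2: ACC Thr / CAC His — nonsynonymous.
Codon 3: CGG Arg / CGU Arg — synonymous.
Codon 4: GCU Ala / GCU Ala — identical.
Codon 5: AAA Lys / AAG Lys — synonymous.
Codon 6: CCG Pro / CCG Pro — identical.
Codon 7: AUG Met / UUG Leu — nonsynonymous.
Codon 8: CUG Leu / AGA Arg — nonsynonymous.
Nonsynonymous differences: 3.

3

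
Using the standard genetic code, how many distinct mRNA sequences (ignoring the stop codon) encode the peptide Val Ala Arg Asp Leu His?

2304

Val: 4 codons.
Ala: 4 codons.
Arg: 6 codons.
Asp: 2 codons.
Leu: 6 codons.
His: 2 codons.
4 × 4 × 6 × 2 × 6 × 2 = 2304.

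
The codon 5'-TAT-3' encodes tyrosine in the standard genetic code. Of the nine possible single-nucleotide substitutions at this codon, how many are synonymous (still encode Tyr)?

1

Position 1: none → 0 synonymous.
Position 2: none → 0 synonymous.
Position 3: TAC → 1 synonymous.
Total: 0 + 0 + 1 = 1.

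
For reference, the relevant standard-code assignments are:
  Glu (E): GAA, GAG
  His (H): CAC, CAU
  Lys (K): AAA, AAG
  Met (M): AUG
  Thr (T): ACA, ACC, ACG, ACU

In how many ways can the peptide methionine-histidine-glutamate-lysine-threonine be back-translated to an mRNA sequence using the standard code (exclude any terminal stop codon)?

Met: 1 codon.
His: 2 codons.
Glu: 2 codons.
Lys: 2 codons.
Thr: 4 codons.
1 × 2 × 2 × 2 × 4 = 32.

32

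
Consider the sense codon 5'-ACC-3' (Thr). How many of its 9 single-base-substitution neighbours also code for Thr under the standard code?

Position 1: none → 0 synonymous.
Position 2: none → 0 synonymous.
Position 3: ACU, ACA, ACG → 3 synonymous.
Total: 0 + 0 + 3 = 3.

3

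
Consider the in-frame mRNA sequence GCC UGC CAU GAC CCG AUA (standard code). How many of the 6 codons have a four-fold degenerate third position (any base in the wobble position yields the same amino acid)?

2

Codon 1 GCC (Ala): third position 4-fold.
Codon 2 UGC (Cys): third position 2-fold.
Codon 3 CAU (His): third position 2-fold.
Codon 4 GAC (Asp): third position 2-fold.
Codon 5 CCG (Pro): third position 4-fold.
Codon 6 AUA (Ile): third position 3-fold.
Four-fold degenerate third positions: 2.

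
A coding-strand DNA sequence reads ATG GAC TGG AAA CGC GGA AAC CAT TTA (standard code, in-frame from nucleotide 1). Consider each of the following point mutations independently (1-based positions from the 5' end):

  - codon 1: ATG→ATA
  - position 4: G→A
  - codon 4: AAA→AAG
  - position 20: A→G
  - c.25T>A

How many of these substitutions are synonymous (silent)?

Codon 1: ATG (Met) → ATA (Ile) — missense.
Codon 2: GAC (Asp) → AAC (Asn) — missense.
Codon 4: AAA (Lys) → AAG (Lys) — synonymous.
Codon 7: AAC (Asn) → AGC (Ser) — missense.
Codon 9: TTA (Leu) → ATA (Ile) — missense.
Synonymous: 1 of 5.

1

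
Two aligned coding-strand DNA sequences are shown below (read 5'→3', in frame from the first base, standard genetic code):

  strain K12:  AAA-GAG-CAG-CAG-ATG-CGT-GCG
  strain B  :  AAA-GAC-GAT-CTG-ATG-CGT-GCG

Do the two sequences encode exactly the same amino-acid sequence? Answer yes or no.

no

Codon 1: AAA Lys / AAA Lys — identical.
Codon 2: GAG Glu / GAC Asp — nonsynonymous.
Codon 3: CAG Gln / GAT Asp — nonsynonymous.
Codon 4: CAG Gln / CTG Leu — nonsynonymous.
Codon 5: ATG Met / ATG Met — identical.
Codon 6: CGT Arg / CGT Arg — identical.
Codon 7: GCG Ala / GCG Ala — identical.
Nonsynonymous differences: 3 → different protein.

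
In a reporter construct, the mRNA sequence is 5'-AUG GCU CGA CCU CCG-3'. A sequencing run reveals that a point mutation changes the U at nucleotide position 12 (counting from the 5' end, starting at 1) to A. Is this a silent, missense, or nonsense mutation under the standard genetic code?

Position 12 falls in codon 4: CCU → Pro.
After the substitution the codon is CCA → Pro.
Both encode Pro, so the change is synonymous.

silent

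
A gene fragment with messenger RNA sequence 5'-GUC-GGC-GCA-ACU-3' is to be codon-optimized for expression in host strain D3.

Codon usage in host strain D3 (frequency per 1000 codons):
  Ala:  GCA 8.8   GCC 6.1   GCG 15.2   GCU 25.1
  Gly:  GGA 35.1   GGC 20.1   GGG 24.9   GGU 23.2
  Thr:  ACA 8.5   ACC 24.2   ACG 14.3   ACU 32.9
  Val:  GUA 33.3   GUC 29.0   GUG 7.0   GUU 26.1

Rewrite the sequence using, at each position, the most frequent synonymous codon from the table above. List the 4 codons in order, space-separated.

GUA GGA GCU ACU

Codon 1 (Val): best is GUA at 33.3.
Codon 2 (Gly): best is GGA at 35.1.
Codon 3 (Ala): best is GCU at 25.1.
Codon 4 (Thr): best is ACU at 32.9.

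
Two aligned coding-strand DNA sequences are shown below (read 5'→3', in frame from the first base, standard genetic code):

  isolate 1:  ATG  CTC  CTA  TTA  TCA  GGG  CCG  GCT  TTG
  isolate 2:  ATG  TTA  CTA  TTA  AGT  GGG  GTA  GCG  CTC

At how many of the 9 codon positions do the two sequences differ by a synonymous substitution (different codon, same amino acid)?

4

Codon 1: ATG Met / ATG Met — identical.
Codon 2: CTC Leu / TTA Leu — synonymous.
Codon 3: CTA Leu / CTA Leu — identical.
Codon 4: TTA Leu / TTA Leu — identical.
Codon 5: TCA Ser / AGT Ser — synonymous.
Codon 6: GGG Gly / GGG Gly — identical.
Codon 7: CCG Pro / GTA Val — nonsynonymous.
Codon 8: GCT Ala / GCG Ala — synonymous.
Codon 9: TTG Leu / CTC Leu — synonymous.
Synonymous differences: 4.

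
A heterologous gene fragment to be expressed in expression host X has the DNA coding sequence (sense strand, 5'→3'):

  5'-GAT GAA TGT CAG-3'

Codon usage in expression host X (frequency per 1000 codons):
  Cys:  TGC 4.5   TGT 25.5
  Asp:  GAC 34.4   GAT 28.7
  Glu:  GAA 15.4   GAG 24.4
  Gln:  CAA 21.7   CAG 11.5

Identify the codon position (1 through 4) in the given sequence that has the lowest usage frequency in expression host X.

Codon 1 GAT (Asp): 28.7 per 1000.
Codon 2 GAA (Glu): 15.4 per 1000.
Codon 3 TGT (Cys): 25.5 per 1000.
Codon 4 CAG (Gln): 11.5 per 1000.
Lowest frequency is 11.5 at codon 4.

4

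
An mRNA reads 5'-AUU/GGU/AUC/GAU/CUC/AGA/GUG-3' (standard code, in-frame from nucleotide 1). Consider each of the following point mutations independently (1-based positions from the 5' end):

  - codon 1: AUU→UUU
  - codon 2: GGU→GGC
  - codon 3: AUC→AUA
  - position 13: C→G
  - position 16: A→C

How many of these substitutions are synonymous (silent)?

3

Codon 1: AUU (Ile) → UUU (Phe) — missense.
Codon 2: GGU (Gly) → GGC (Gly) — synonymous.
Codon 3: AUC (Ile) → AUA (Ile) — synonymous.
Codon 5: CUC (Leu) → GUC (Val) — missense.
Codon 6: AGA (Arg) → CGA (Arg) — synonymous.
Synonymous: 3 of 5.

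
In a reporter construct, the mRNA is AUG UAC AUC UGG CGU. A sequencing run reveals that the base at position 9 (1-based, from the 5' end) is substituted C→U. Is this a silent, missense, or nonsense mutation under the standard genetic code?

Position 9 falls in codon 3: AUC → Ile.
After the substitution the codon is AUU → Ile.
Both encode Ile, so the change is synonymous.

silent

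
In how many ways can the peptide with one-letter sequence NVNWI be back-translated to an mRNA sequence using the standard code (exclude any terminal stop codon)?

Asn: 2 codons.
Val: 4 codons.
Asn: 2 codons.
Trp: 1 codon.
Ile: 3 codons.
2 × 4 × 2 × 1 × 3 = 48.

48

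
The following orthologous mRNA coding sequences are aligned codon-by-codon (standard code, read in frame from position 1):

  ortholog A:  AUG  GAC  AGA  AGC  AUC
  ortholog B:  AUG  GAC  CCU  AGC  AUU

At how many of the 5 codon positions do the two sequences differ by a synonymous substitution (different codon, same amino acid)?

Codon 1: AUG Met / AUG Met — identical.
Codon 2: GAC Asp / GAC Asp — identical.
Codon 3: AGA Arg / CCU Pro — nonsynonymous.
Codon 4: AGC Ser / AGC Ser — identical.
Codon 5: AUC Ile / AUU Ile — synonymous.
Synonymous differences: 1.

1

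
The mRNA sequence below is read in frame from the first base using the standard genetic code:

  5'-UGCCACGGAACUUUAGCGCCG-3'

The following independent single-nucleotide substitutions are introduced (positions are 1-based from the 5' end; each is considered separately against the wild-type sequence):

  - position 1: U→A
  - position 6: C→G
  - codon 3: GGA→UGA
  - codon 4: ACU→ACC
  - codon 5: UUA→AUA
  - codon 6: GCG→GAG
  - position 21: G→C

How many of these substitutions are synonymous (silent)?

2

Codon 1: UGC (Cys) → AGC (Ser) — missense.
Codon 2: CAC (His) → CAG (Gln) — missense.
Codon 3: GGA (Gly) → UGA (Stop) — nonsense.
Codon 4: ACU (Thr) → ACC (Thr) — synonymous.
Codon 5: UUA (Leu) → AUA (Ile) — missense.
Codon 6: GCG (Ala) → GAG (Glu) — missense.
Codon 7: CCG (Pro) → CCC (Pro) — synonymous.
Synonymous: 2 of 7.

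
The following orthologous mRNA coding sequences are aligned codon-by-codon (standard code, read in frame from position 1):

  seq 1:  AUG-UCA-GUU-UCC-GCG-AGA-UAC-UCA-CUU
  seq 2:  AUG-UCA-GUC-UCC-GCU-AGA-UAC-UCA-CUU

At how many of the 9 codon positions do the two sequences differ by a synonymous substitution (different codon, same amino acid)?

2

Codon 1: AUG Met / AUG Met — identical.
Codon 2: UCA Ser / UCA Ser — identical.
Codon 3: GUU Val / GUC Val — synonymous.
Codon 4: UCC Ser / UCC Ser — identical.
Codon 5: GCG Ala / GCU Ala — synonymous.
Codon 6: AGA Arg / AGA Arg — identical.
Codon 7: UAC Tyr / UAC Tyr — identical.
Codon 8: UCA Ser / UCA Ser — identical.
Codon 9: CUU Leu / CUU Leu — identical.
Synonymous differences: 2.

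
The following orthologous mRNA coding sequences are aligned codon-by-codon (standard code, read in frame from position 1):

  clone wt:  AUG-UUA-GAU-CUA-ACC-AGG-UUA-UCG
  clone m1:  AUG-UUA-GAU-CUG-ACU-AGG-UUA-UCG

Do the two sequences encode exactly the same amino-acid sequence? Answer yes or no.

Codon 1: AUG Met / AUG Met — identical.
Codon 2: UUA Leu / UUA Leu — identical.
Codon 3: GAU Asp / GAU Asp — identical.
Codon 4: CUA Leu / CUG Leu — synonymous.
Codon 5: ACC Thr / ACU Thr — synonymous.
Codon 6: AGG Arg / AGG Arg — identical.
Codon 7: UUA Leu / UUA Leu — identical.
Codon 8: UCG Ser / UCG Ser — identical.
Nonsynonymous differences: 0 → same protein.

yes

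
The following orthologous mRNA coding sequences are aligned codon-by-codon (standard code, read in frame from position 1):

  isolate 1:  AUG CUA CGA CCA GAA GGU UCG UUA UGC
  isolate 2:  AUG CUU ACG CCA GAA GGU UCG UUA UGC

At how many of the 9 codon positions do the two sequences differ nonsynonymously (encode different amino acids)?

Codon 1: AUG Met / AUG Met — identical.
Codon 2: CUA Leu / CUU Leu — synonymous.
Codon 3: CGA Arg / ACG Thr — nonsynonymous.
Codon 4: CCA Pro / CCA Pro — identical.
Codon 5: GAA Glu / GAA Glu — identical.
Codon 6: GGU Gly / GGU Gly — identical.
Codon 7: UCG Ser / UCG Ser — identical.
Codon 8: UUA Leu / UUA Leu — identical.
Codon 9: UGC Cys / UGC Cys — identical.
Nonsynonymous differences: 1.

1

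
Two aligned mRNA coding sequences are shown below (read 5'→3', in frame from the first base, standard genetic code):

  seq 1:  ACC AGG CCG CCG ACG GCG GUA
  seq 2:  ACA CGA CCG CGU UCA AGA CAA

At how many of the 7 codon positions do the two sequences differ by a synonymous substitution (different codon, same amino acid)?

2

Codon 1: ACC Thr / ACA Thr — synonymous.
Codon 2: AGG Arg / CGA Arg — synonymous.
Codon 3: CCG Pro / CCG Pro — identical.
Codon 4: CCG Pro / CGU Arg — nonsynonymous.
Codon 5: ACG Thr / UCA Ser — nonsynonymous.
Codon 6: GCG Ala / AGA Arg — nonsynonymous.
Codon 7: GUA Val / CAA Gln — nonsynonymous.
Synonymous differences: 2.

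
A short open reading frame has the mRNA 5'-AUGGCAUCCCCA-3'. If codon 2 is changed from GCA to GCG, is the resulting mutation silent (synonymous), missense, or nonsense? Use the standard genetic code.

silent

Position 6 falls in codon 2: GCA → Ala.
After the substitution the codon is GCG → Ala.
Both encode Ala, so the change is synonymous.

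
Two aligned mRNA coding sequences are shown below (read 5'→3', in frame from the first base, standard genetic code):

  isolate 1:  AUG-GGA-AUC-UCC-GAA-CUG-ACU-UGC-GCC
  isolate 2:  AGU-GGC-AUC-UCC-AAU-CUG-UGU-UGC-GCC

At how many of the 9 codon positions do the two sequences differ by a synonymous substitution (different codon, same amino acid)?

1

Codon 1: AUG Met / AGU Ser — nonsynonymous.
Codon 2: GGA Gly / GGC Gly — synonymous.
Codon 3: AUC Ile / AUC Ile — identical.
Codon 4: UCC Ser / UCC Ser — identical.
Codon 5: GAA Glu / AAU Asn — nonsynonymous.
Codon 6: CUG Leu / CUG Leu — identical.
Codon 7: ACU Thr / UGU Cys — nonsynonymous.
Codon 8: UGC Cys / UGC Cys — identical.
Codon 9: GCC Ala / GCC Ala — identical.
Synonymous differences: 1.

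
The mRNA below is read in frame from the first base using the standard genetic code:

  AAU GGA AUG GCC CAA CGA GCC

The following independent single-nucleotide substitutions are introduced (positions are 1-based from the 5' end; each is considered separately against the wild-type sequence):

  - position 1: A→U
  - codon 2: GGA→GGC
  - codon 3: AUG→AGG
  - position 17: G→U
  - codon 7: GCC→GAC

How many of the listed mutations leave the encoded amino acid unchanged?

Codon 1: AAU (Asn) → UAU (Tyr) — missense.
Codon 2: GGA (Gly) → GGC (Gly) — synonymous.
Codon 3: AUG (Met) → AGG (Arg) — missense.
Codon 6: CGA (Arg) → CUA (Leu) — missense.
Codon 7: GCC (Ala) → GAC (Asp) — missense.
Synonymous: 1 of 5.

1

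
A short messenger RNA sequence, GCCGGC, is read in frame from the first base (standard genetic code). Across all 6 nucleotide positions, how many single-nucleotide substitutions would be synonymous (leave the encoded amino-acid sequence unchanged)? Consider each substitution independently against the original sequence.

6

Codon 1 (GCC, Ala): 3 synonymous substitutions.
Codon 2 (GGC, Gly): 3 synonymous substitutions.
Total: 3 + 3 = 6.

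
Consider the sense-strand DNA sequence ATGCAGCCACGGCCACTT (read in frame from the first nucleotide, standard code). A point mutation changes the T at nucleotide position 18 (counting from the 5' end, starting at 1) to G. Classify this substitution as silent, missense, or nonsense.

silent

Position 18 falls in codon 6: CTT → Leu.
After the substitution the codon is CTG → Leu.
Both encode Leu, so the change is synonymous.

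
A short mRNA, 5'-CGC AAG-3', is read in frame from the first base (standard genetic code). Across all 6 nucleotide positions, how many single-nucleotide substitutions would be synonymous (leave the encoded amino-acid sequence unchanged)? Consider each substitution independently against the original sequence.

4

Codon 1 (CGC, Arg): 3 synonymous substitutions.
Codon 2 (AAG, Lys): 1 synonymous substitution.
Total: 3 + 1 = 4.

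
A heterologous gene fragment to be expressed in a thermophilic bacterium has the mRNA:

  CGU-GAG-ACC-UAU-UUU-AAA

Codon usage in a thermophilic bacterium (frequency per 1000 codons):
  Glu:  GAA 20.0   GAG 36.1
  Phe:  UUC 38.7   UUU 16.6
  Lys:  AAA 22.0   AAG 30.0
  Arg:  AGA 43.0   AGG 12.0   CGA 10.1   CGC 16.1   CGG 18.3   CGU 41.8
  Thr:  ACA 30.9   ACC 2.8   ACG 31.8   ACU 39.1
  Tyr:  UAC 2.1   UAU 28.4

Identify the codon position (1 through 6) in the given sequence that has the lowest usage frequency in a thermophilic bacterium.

Codon 1 CGU (Arg): 41.8 per 1000.
Codon 2 GAG (Glu): 36.1 per 1000.
Codon 3 ACC (Thr): 2.8 per 1000.
Codon 4 UAU (Tyr): 28.4 per 1000.
Codon 5 UUU (Phe): 16.6 per 1000.
Codon 6 AAA (Lys): 22.0 per 1000.
Lowest frequency is 2.8 at codon 3.

3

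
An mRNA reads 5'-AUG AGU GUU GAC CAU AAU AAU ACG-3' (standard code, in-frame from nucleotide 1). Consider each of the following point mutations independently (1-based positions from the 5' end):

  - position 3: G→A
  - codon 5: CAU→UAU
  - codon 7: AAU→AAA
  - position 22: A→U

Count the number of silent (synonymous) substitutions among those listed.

Codon 1: AUG (Met) → AUA (Ile) — missense.
Codon 5: CAU (His) → UAU (Tyr) — missense.
Codon 7: AAU (Asn) → AAA (Lys) — missense.
Codon 8: ACG (Thr) → UCG (Ser) — missense.
Synonymous: 0 of 4.

0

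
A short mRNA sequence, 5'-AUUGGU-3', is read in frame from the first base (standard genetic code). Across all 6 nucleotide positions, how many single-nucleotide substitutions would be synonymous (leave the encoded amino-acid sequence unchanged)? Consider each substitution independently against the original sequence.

5

Codon 1 (AUU, Ile): 2 synonymous substitutions.
Codon 2 (GGU, Gly): 3 synonymous substitutions.
Total: 2 + 3 = 5.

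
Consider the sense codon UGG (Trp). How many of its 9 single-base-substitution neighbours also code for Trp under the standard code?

Position 1: none → 0 synonymous.
Position 2: none → 0 synonymous.
Position 3: none → 0 synonymous.
Total: 0 + 0 + 0 = 0.

0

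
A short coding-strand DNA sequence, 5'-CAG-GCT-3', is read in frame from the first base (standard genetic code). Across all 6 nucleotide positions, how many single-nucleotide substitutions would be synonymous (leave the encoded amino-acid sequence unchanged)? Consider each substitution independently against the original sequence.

Codon 1 (CAG, Gln): 1 synonymous substitution.
Codon 2 (GCT, Ala): 3 synonymous substitutions.
Total: 1 + 3 = 4.

4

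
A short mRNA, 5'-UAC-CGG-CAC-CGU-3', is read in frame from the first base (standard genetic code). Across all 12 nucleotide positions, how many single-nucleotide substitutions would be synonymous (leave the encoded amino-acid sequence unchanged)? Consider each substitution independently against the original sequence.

Codon 1 (UAC, Tyr): 1 synonymous substitution.
Codon 2 (CGG, Arg): 4 synonymous substitutions.
Codon 3 (CAC, His): 1 synonymous substitution.
Codon 4 (CGU, Arg): 3 synonymous substitutions.
Total: 1 + 4 + 1 + 3 = 9.

9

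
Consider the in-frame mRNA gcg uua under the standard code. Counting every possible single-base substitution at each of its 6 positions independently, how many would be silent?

Codon 1 (GCG, Ala): 3 synonymous substitutions.
Codon 2 (UUA, Leu): 2 synonymous substitutions.
Total: 3 + 2 = 5.

5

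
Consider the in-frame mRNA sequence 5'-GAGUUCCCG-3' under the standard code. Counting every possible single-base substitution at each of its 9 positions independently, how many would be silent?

5

Codon 1 (GAG, Glu): 1 synonymous substitution.
Codon 2 (UUC, Phe): 1 synonymous substitution.
Codon 3 (CCG, Pro): 3 synonymous substitutions.
Total: 1 + 1 + 3 = 5.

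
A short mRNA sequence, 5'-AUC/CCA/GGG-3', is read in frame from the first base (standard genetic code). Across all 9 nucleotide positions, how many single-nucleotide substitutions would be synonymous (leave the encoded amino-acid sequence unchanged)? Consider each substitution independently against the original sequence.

Codon 1 (AUC, Ile): 2 synonymous substitutions.
Codon 2 (CCA, Pro): 3 synonymous substitutions.
Codon 3 (GGG, Gly): 3 synonymous substitutions.
Total: 2 + 3 + 3 = 8.

8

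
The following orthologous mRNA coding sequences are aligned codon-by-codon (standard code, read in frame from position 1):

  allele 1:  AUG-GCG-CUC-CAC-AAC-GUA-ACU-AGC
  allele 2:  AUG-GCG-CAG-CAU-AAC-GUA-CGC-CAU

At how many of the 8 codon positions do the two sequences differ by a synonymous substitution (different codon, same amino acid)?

Codon 1: AUG Met / AUG Met — identical.
Codon 2: GCG Ala / GCG Ala — identical.
Codon 3: CUC Leu / CAG Gln — nonsynonymous.
Codon 4: CAC His / CAU His — synonymous.
Codon 5: AAC Asn / AAC Asn — identical.
Codon 6: GUA Val / GUA Val — identical.
Codon 7: ACU Thr / CGC Arg — nonsynonymous.
Codon 8: AGC Ser / CAU His — nonsynonymous.
Synonymous differences: 1.

1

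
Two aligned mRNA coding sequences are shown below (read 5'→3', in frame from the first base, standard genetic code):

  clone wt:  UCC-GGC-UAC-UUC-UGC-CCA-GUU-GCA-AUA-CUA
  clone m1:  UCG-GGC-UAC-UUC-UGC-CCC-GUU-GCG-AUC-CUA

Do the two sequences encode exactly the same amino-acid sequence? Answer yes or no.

yes

Codon 1: UCC Ser / UCG Ser — synonymous.
Codon 2: GGC Gly / GGC Gly — identical.
Codon 3: UAC Tyr / UAC Tyr — identical.
Codon 4: UUC Phe / UUC Phe — identical.
Codon 5: UGC Cys / UGC Cys — identical.
Codon 6: CCA Pro / CCC Pro — synonymous.
Codon 7: GUU Val / GUU Val — identical.
Codon 8: GCA Ala / GCG Ala — synonymous.
Codon 9: AUA Ile / AUC Ile — synonymous.
Codon 10: CUA Leu / CUA Leu — identical.
Nonsynonymous differences: 0 → same protein.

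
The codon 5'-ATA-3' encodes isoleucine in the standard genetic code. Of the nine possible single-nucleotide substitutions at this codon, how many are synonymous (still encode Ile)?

Position 1: none → 0 synonymous.
Position 2: none → 0 synonymous.
Position 3: ATT, ATC → 2 synonymous.
Total: 0 + 0 + 2 = 2.

2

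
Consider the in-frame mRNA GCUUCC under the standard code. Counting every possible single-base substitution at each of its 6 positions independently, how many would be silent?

6

Codon 1 (GCU, Ala): 3 synonymous substitutions.
Codon 2 (UCC, Ser): 3 synonymous substitutions.
Total: 3 + 3 = 6.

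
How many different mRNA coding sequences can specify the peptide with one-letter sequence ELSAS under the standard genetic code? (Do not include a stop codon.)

1728

Glu: 2 codons.
Leu: 6 codons.
Ser: 6 codons.
Ala: 4 codons.
Ser: 6 codons.
2 × 6 × 6 × 4 × 6 = 1728.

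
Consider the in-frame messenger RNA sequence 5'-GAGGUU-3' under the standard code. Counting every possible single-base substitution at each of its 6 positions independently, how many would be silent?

Codon 1 (GAG, Glu): 1 synonymous substitution.
Codon 2 (GUU, Val): 3 synonymous substitutions.
Total: 1 + 3 = 4.

4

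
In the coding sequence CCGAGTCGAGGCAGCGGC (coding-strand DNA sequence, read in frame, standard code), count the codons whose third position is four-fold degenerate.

4

Codon 1 CCG (Pro): third position 4-fold.
Codon 2 AGT (Ser): third position 2-fold.
Codon 3 CGA (Arg): third position 4-fold.
Codon 4 GGC (Gly): third position 4-fold.
Codon 5 AGC (Ser): third position 2-fold.
Codon 6 GGC (Gly): third position 4-fold.
Four-fold degenerate third positions: 4.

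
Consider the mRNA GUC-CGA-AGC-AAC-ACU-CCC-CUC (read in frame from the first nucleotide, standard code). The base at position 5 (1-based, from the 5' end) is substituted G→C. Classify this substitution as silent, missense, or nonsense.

Position 5 falls in codon 2: CGA → Arg.
After the substitution the codon is CCA → Pro.
Arg ≠ Pro, so this is a missense mutation.

missense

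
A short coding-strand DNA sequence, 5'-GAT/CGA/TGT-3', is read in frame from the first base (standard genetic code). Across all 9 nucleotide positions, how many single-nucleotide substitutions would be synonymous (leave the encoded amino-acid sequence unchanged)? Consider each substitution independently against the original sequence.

Codon 1 (GAT, Asp): 1 synonymous substitution.
Codon 2 (CGA, Arg): 4 synonymous substitutions.
Codon 3 (TGT, Cys): 1 synonymous substitution.
Total: 1 + 4 + 1 = 6.

6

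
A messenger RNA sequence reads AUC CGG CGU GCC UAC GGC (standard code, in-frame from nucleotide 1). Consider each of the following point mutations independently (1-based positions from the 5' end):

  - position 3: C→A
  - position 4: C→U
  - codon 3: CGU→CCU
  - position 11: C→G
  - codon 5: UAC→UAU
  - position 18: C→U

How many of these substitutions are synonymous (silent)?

3

Codon 1: AUC (Ile) → AUA (Ile) — synonymous.
Codon 2: CGG (Arg) → UGG (Trp) — missense.
Codon 3: CGU (Arg) → CCU (Pro) — missense.
Codon 4: GCC (Ala) → GGC (Gly) — missense.
Codon 5: UAC (Tyr) → UAU (Tyr) — synonymous.
Codon 6: GGC (Gly) → GGU (Gly) — synonymous.
Synonymous: 3 of 6.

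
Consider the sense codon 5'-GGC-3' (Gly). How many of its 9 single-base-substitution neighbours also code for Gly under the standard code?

Position 1: none → 0 synonymous.
Position 2: none → 0 synonymous.
Position 3: GGT, GGA, GGG → 3 synonymous.
Total: 0 + 0 + 3 = 3.

3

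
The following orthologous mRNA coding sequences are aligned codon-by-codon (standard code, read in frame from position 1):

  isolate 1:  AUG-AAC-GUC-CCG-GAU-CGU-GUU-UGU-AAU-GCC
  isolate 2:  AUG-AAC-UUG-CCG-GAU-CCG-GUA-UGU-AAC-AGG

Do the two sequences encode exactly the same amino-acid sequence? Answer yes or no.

no

Codon 1: AUG Met / AUG Met — identical.
Codon 2: AAC Asn / AAC Asn — identical.
Codon 3: GUC Val / UUG Leu — nonsynonymous.
Codon 4: CCG Pro / CCG Pro — identical.
Codon 5: GAU Asp / GAU Asp — identical.
Codon 6: CGU Arg / CCG Pro — nonsynonymous.
Codon 7: GUU Val / GUA Val — synonymous.
Codon 8: UGU Cys / UGU Cys — identical.
Codon 9: AAU Asn / AAC Asn — synonymous.
Codon 10: GCC Ala / AGG Arg — nonsynonymous.
Nonsynonymous differences: 3 → different protein.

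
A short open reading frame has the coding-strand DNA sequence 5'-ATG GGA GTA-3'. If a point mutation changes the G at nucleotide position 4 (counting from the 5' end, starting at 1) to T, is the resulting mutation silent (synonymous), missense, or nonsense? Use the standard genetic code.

nonsense

Position 4 falls in codon 2: GGA → Gly.
After the substitution the codon is TGA → Stop.
The new codon is a stop codon, so this is a nonsense mutation.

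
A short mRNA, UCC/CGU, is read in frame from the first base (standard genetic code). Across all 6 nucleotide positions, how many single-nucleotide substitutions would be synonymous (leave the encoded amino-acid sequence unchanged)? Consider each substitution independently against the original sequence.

Codon 1 (UCC, Ser): 3 synonymous substitutions.
Codon 2 (CGU, Arg): 3 synonymous substitutions.
Total: 3 + 3 = 6.

6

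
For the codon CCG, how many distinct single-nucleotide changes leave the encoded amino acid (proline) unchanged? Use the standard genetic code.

Position 1: none → 0 synonymous.
Position 2: none → 0 synonymous.
Position 3: CCU, CCC, CCA → 3 synonymous.
Total: 0 + 0 + 3 = 3.

3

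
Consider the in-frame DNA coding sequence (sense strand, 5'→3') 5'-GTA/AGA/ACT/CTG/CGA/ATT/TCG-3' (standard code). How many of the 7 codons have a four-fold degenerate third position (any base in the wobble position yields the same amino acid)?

Codon 1 GTA (Val): third position 4-fold.
Codon 2 AGA (Arg): third position 2-fold.
Codon 3 ACT (Thr): third position 4-fold.
Codon 4 CTG (Leu): third position 4-fold.
Codon 5 CGA (Arg): third position 4-fold.
Codon 6 ATT (Ile): third position 3-fold.
Codon 7 TCG (Ser): third position 4-fold.
Four-fold degenerate third positions: 5.

5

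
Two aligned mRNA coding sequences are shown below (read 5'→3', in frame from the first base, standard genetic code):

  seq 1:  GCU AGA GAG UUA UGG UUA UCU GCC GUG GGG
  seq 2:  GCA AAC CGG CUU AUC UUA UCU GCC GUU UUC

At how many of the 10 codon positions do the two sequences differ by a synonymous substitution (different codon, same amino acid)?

Codon 1: GCU Ala / GCA Ala — synonymous.
Codon 2: AGA Arg / AAC Asn — nonsynonymous.
Codon 3: GAG Glu / CGG Arg — nonsynonymous.
Codon 4: UUA Leu / CUU Leu — synonymous.
Codon 5: UGG Trp / AUC Ile — nonsynonymous.
Codon 6: UUA Leu / UUA Leu — identical.
Codon 7: UCU Ser / UCU Ser — identical.
Codon 8: GCC Ala / GCC Ala — identical.
Codon 9: GUG Val / GUU Val — synonymous.
Codon 10: GGG Gly / UUC Phe — nonsynonymous.
Synonymous differences: 3.

3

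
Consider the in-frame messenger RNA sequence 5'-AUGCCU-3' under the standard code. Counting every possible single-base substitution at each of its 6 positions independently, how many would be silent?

3

Codon 1 (AUG, Met): 0 synonymous substitutions.
Codon 2 (CCU, Pro): 3 synonymous substitutions.
Total: 0 + 3 = 3.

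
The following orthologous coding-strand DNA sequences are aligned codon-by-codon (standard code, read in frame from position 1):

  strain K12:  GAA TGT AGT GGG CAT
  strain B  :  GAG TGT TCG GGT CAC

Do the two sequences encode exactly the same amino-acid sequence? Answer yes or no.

Codon 1: GAA Glu / GAG Glu — synonymous.
Codon 2: TGT Cys / TGT Cys — identical.
Codon 3: AGT Ser / TCG Ser — synonymous.
Codon 4: GGG Gly / GGT Gly — synonymous.
Codon 5: CAT His / CAC His — synonymous.
Nonsynonymous differences: 0 → same protein.

yes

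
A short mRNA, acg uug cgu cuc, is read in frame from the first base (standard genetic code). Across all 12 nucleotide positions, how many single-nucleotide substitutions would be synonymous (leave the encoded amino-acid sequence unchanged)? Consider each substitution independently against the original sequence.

Codon 1 (ACG, Thr): 3 synonymous substitutions.
Codon 2 (UUG, Leu): 2 synonymous substitutions.
Codon 3 (CGU, Arg): 3 synonymous substitutions.
Codon 4 (CUC, Leu): 3 synonymous substitutions.
Total: 3 + 2 + 3 + 3 = 11.

11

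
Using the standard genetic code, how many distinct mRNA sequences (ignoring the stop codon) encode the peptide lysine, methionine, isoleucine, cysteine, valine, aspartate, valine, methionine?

384

Lys: 2 codons.
Met: 1 codon.
Ile: 3 codons.
Cys: 2 codons.
Val: 4 codons.
Asp: 2 codons.
Val: 4 codons.
Met: 1 codon.
2 × 1 × 3 × 2 × 4 × 2 × 4 × 1 = 384.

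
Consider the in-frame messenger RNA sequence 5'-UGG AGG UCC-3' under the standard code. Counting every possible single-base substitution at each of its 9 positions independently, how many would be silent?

Codon 1 (UGG, Trp): 0 synonymous substitutions.
Codon 2 (AGG, Arg): 2 synonymous substitutions.
Codon 3 (UCC, Ser): 3 synonymous substitutions.
Total: 0 + 2 + 3 = 5.

5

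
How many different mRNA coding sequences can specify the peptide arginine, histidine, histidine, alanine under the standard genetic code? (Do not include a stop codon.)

Arg: 6 codons.
His: 2 codons.
His: 2 codons.
Ala: 4 codons.
6 × 2 × 2 × 4 = 96.

96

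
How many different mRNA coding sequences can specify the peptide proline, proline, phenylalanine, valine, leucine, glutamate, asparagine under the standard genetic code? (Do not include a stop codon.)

3072

Pro: 4 codons.
Pro: 4 codons.
Phe: 2 codons.
Val: 4 codons.
Leu: 6 codons.
Glu: 2 codons.
Asn: 2 codons.
4 × 4 × 2 × 4 × 6 × 2 × 2 = 3072.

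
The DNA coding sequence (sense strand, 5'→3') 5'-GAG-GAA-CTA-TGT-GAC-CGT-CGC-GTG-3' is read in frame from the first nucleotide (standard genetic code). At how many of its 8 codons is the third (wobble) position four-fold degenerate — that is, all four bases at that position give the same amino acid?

4

Codon 1 GAG (Glu): third position 2-fold.
Codon 2 GAA (Glu): third position 2-fold.
Codon 3 CTA (Leu): third position 4-fold.
Codon 4 TGT (Cys): third position 2-fold.
Codon 5 GAC (Asp): third position 2-fold.
Codon 6 CGT (Arg): third position 4-fold.
Codon 7 CGC (Arg): third position 4-fold.
Codon 8 GTG (Val): third position 4-fold.
Four-fold degenerate third positions: 4.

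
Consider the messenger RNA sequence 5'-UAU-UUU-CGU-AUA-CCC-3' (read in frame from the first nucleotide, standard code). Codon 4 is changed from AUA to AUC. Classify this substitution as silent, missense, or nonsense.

silent

Position 12 falls in codon 4: AUA → Ile.
After the substitution the codon is AUC → Ile.
Both encode Ile, so the change is synonymous.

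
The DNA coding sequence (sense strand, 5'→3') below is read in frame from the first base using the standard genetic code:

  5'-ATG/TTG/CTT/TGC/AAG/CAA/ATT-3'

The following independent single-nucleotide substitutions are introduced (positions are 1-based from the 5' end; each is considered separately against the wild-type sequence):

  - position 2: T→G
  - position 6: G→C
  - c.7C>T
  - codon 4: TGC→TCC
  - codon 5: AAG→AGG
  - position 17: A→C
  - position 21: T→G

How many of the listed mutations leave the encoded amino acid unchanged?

Codon 1: ATG (Met) → AGG (Arg) — missense.
Codon 2: TTG (Leu) → TTC (Phe) — missense.
Codon 3: CTT (Leu) → TTT (Phe) — missense.
Codon 4: TGC (Cys) → TCC (Ser) — missense.
Codon 5: AAG (Lys) → AGG (Arg) — missense.
Codon 6: CAA (Gln) → CCA (Pro) — missense.
Codon 7: ATT (Ile) → ATG (Met) — missense.
Synonymous: 0 of 7.

0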